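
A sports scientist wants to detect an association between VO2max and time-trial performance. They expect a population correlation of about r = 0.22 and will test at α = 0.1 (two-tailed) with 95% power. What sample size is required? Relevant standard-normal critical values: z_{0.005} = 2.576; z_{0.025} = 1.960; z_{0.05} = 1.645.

n = 220

Fisher's z: C = ½·ln((1+r)/(1−r)) = ½·ln(1.5641) = 0.2237.
n = ((z_{α/2} + z_β)/C)² + 3.
(1.645 + 1.645) / 0.2237 = 3.290 / 0.2237 = 14.707.
n = 14.707² + 3 = 216.30 + 3 = 219.3.
Round up.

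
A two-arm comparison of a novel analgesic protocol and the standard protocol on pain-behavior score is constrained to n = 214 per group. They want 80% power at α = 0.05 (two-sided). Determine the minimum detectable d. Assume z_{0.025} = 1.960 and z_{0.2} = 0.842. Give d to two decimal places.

d_min ≈ 0.27

For two independent groups of n = 214 each: d_min = (z_{α/2} + z_β)·√(2/n).
z-sum = 1.960 + 0.842 = 2.802.
d_min = 2.802 × √(2/214) = 2.802 × 0.0967 = 0.271.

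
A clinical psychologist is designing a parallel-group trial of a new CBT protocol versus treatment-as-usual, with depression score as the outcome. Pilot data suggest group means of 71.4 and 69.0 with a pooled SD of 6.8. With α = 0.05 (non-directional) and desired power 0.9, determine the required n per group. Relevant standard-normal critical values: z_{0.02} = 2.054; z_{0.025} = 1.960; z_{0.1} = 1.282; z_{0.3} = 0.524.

Cohen's d = |M₁ − M₂| / SD_pooled = |71.4 − 69.0| / 6.8 = 2.4 / 6.8 = 0.353.
For two independent groups with equal n: n = 2·((z_{α/2} + z_β) / d)².
z_{α/2} + z_β = 1.960 + 1.282 = 3.242.
n = 2 × (3.242 / 0.353)² = 2 × 9.184² = 2 × 84.35 = 168.7.
Round up to the next whole participant.

n = 169 per group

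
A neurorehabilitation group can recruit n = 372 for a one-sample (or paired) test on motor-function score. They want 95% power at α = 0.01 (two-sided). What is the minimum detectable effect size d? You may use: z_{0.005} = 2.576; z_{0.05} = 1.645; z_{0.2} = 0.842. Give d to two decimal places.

For a single sample (or paired design) of n = 372: d_min = (z_{α/2} + z_β)/√n.
z-sum = 2.576 + 1.645 = 4.221.
d_min = 4.221 / √372 = 4.221 / 19.287 = 0.219.

d_min ≈ 0.22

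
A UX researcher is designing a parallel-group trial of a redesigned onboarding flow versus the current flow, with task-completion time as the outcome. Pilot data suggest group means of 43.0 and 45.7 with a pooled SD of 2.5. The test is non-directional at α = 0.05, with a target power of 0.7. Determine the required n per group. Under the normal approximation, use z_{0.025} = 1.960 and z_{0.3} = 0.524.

Cohen's d = |M₁ − M₂| / SD_pooled = |43.0 − 45.7| / 2.5 = 2.7 / 2.5 = 1.080.
For two independent groups with equal n: n = 2·((z_{α/2} + z_β) / d)².
z_{α/2} + z_β = 1.960 + 0.524 = 2.484.
n = 2 × (2.484 / 1.080)² = 2 × 2.300² = 2 × 5.29 = 10.6.
Round up to the next whole participant.

n = 11 per group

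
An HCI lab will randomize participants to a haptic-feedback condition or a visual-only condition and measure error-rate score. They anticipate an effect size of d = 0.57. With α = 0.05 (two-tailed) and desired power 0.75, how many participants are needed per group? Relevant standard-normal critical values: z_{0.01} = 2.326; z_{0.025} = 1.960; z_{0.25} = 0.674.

For two independent groups with equal n: n = 2·((z_{α/2} + z_β) / d)².
z_{α/2} + z_β = 1.960 + 0.674 = 2.634.
n = 2 × (2.634 / 0.57)² = 2 × 4.621² = 2 × 21.35 = 42.7.
Round up to the next whole participant.

n = 43 per group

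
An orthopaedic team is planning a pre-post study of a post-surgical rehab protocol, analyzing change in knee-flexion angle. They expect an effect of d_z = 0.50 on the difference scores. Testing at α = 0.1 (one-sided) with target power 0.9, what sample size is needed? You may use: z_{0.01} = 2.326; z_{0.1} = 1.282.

For a paired (one-sample on differences) test: n = ((z_{α} + z_β) / d)².
z_{α} + z_β = 1.282 + 1.282 = 2.564.
n = (2.564 / 0.50)² = 5.128² = 26.30.
Round up.

n = 27 pairs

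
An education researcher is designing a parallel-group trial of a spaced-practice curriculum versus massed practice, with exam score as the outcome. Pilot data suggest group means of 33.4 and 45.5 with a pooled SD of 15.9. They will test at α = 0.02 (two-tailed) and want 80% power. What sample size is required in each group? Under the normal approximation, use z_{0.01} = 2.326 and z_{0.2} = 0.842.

Cohen's d = |M₁ − M₂| / SD_pooled = |33.4 − 45.5| / 15.9 = 12.1 / 15.9 = 0.761.
For two independent groups with equal n: n = 2·((z_{α/2} + z_β) / d)².
z_{α/2} + z_β = 2.326 + 0.842 = 3.168.
n = 2 × (3.168 / 0.761)² = 2 × 4.163² = 2 × 17.33 = 34.7.
Round up to the next whole participant.

n = 35 per group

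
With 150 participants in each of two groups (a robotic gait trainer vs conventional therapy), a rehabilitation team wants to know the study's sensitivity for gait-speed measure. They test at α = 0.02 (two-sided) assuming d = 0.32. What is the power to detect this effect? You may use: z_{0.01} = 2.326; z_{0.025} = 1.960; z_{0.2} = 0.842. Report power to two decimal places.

power ≈ 0.67

For two equal groups, power = Φ(d·√(n/2) − z_{α/2}).
d·√(n/2) = 0.32 × √(150/2) = 0.32 × 8.660 = 2.771.
z_β = 2.771 − 2.326 = 0.445.
Power = Φ(0.445) = 0.672.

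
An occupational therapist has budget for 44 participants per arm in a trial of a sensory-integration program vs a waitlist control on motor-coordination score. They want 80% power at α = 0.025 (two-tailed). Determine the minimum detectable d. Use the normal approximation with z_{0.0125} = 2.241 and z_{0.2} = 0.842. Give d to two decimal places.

For two independent groups of n = 44 each: d_min = (z_{α/2} + z_β)·√(2/n).
z-sum = 2.241 + 0.842 = 3.083.
d_min = 3.083 × √(2/44) = 3.083 × 0.2132 = 0.657.

d_min ≈ 0.66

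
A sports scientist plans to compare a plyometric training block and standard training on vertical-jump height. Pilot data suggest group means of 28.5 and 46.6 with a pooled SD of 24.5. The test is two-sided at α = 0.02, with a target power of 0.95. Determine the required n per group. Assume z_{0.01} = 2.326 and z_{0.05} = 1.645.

Cohen's d = |M₁ − M₂| / SD_pooled = |28.5 − 46.6| / 24.5 = 18.1 / 24.5 = 0.739.
For two independent groups with equal n: n = 2·((z_{α/2} + z_β) / d)².
z_{α/2} + z_β = 2.326 + 1.645 = 3.971.
n = 2 × (3.971 / 0.739)² = 2 × 5.373² = 2 × 28.87 = 57.7.
Round up to the next whole participant.

n = 58 per group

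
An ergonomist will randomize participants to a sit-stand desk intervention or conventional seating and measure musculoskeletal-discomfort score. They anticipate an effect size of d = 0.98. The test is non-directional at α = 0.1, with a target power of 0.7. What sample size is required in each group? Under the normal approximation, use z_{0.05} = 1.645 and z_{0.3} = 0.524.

For two independent groups with equal n: n = 2·((z_{α/2} + z_β) / d)².
z_{α/2} + z_β = 1.645 + 0.524 = 2.169.
n = 2 × (2.169 / 0.98)² = 2 × 2.213² = 2 × 4.90 = 9.8.
Round up to the next whole participant.

n = 10 per group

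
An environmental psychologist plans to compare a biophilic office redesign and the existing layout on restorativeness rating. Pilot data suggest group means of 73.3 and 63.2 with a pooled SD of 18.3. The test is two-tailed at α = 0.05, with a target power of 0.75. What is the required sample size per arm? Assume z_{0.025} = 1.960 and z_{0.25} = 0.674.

Cohen's d = |M₁ − M₂| / SD_pooled = |73.3 − 63.2| / 18.3 = 10.1 / 18.3 = 0.552.
For two independent groups with equal n: n = 2·((z_{α/2} + z_β) / d)².
z_{α/2} + z_β = 1.960 + 0.674 = 2.634.
n = 2 × (2.634 / 0.552)² = 2 × 4.772² = 2 × 22.77 = 45.5.
Round up to the next whole participant.

n = 46 per group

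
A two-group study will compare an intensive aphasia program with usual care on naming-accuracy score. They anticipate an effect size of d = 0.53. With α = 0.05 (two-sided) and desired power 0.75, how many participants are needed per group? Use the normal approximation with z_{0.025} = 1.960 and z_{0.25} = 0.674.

For two independent groups with equal n: n = 2·((z_{α/2} + z_β) / d)².
z_{α/2} + z_β = 1.960 + 0.674 = 2.634.
n = 2 × (2.634 / 0.53)² = 2 × 4.970² = 2 × 24.70 = 49.4.
Round up to the next whole participant.

n = 50 per group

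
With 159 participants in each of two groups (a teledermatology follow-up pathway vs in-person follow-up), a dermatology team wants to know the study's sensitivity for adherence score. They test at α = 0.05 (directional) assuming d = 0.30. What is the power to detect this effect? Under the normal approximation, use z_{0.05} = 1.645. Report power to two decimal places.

power ≈ 0.85

For two equal groups, power = Φ(d·√(n/2) − z_{α}).
d·√(n/2) = 0.30 × √(159/2) = 0.30 × 8.916 = 2.675.
z_β = 2.675 − 1.645 = 1.030.
Power = Φ(1.030) = 0.848.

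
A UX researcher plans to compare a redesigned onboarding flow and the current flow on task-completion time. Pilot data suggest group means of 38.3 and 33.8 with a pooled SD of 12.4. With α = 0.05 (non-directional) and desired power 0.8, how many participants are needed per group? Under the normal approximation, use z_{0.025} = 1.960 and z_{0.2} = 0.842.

Cohen's d = |M₁ − M₂| / SD_pooled = |38.3 − 33.8| / 12.4 = 4.5 / 12.4 = 0.363.
For two independent groups with equal n: n = 2·((z_{α/2} + z_β) / d)².
z_{α/2} + z_β = 1.960 + 0.842 = 2.802.
n = 2 × (2.802 / 0.363)² = 2 × 7.719² = 2 × 59.58 = 119.2.
Round up to the next whole participant.

n = 120 per group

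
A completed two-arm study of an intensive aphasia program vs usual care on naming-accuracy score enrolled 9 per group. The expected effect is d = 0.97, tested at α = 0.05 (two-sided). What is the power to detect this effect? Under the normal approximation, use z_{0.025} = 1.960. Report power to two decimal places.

For two equal groups, power = Φ(d·√(n/2) − z_{α/2}).
d·√(n/2) = 0.97 × √(9/2) = 0.97 × 2.121 = 2.058.
z_β = 2.058 − 1.960 = 0.098.
Power = Φ(0.098) = 0.539.

power ≈ 0.54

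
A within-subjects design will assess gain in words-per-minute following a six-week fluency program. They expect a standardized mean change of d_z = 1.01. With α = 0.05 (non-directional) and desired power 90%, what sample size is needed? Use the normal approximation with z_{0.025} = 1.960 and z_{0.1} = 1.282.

n = 11 pairs

For a paired (one-sample on differences) test: n = ((z_{α/2} + z_β) / d)².
z_{α/2} + z_β = 1.960 + 1.282 = 3.242.
n = (3.242 / 1.01)² = 3.210² = 10.30.
Round up.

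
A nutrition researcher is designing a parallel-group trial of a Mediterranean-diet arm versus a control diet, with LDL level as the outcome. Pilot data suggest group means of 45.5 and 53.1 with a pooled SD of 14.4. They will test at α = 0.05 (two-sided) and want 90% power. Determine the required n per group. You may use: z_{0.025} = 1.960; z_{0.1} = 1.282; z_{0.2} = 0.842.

n = 76 per group

Cohen's d = |M₁ − M₂| / SD_pooled = |45.5 − 53.1| / 14.4 = 7.6 / 14.4 = 0.528.
For two independent groups with equal n: n = 2·((z_{α/2} + z_β) / d)².
z_{α/2} + z_β = 1.960 + 1.282 = 3.242.
n = 2 × (3.242 / 0.528)² = 2 × 6.140² = 2 × 37.70 = 75.4.
Round up to the next whole participant.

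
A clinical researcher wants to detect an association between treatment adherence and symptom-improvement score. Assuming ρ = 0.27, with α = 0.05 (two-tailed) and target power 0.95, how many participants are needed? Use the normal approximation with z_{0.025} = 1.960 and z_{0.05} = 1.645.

n = 173

Fisher's z: C = ½·ln((1+r)/(1−r)) = ½·ln(1.7397) = 0.2769.
n = ((z_{α/2} + z_β)/C)² + 3.
(1.960 + 1.645) / 0.2769 = 3.605 / 0.2769 = 13.019.
n = 13.019² + 3 = 169.50 + 3 = 172.5.
Round up.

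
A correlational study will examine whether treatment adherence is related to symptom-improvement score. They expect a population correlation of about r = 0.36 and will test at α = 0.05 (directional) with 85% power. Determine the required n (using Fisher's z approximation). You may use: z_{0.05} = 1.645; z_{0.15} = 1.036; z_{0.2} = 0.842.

Fisher's z: C = ½·ln((1+r)/(1−r)) = ½·ln(2.1250) = 0.3769.
n = ((z_{α} + z_β)/C)² + 3.
(1.645 + 1.036) / 0.3769 = 2.681 / 0.3769 = 7.113.
n = 7.113² + 3 = 50.60 + 3 = 53.6.
Round up.

n = 54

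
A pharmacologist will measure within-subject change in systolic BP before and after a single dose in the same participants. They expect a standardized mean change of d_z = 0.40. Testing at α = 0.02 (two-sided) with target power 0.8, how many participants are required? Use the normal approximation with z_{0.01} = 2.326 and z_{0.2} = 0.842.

For a paired (one-sample on differences) test: n = ((z_{α/2} + z_β) / d)².
z_{α/2} + z_β = 2.326 + 0.842 = 3.168.
n = (3.168 / 0.40)² = 7.920² = 62.73.
Round up.

n = 63 pairs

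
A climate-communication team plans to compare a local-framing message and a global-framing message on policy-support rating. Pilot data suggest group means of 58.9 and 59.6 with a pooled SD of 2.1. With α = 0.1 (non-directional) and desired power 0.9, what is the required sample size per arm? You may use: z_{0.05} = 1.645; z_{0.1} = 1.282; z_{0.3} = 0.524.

n = 155 per group

Cohen's d = |M₁ − M₂| / SD_pooled = |58.9 − 59.6| / 2.1 = 0.7 / 2.1 = 0.333.
For two independent groups with equal n: n = 2·((z_{α/2} + z_β) / d)².
z_{α/2} + z_β = 1.645 + 1.282 = 2.927.
n = 2 × (2.927 / 0.333)² = 2 × 8.790² = 2 × 77.26 = 154.5.
Round up to the next whole participant.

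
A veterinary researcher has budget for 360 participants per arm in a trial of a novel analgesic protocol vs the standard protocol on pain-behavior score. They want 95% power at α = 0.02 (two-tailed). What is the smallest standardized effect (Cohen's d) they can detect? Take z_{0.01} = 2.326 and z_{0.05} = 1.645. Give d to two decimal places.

d_min ≈ 0.30

For two independent groups of n = 360 each: d_min = (z_{α/2} + z_β)·√(2/n).
z-sum = 2.326 + 1.645 = 3.971.
d_min = 3.971 × √(2/360) = 3.971 × 0.0745 = 0.296.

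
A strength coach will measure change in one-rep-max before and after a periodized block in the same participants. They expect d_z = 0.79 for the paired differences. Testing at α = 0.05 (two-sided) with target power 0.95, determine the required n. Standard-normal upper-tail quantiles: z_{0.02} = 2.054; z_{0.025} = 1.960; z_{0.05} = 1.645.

n = 21 pairs

For a paired (one-sample on differences) test: n = ((z_{α/2} + z_β) / d)².
z_{α/2} + z_β = 1.960 + 1.645 = 3.605.
n = (3.605 / 0.79)² = 4.563² = 20.82.
Round up.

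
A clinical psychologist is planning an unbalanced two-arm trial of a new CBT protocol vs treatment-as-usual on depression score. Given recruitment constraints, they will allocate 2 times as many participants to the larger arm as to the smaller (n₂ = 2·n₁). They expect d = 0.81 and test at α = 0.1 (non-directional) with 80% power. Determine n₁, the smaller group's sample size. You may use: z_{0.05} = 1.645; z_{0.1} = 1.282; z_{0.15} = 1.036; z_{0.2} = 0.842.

n₁ = 15

With allocation ratio k = n₂/n₁ = 2, Var(x̄₁−x̄₂) = σ²(1/n₁ + 1/(k·n₁)) = σ²·(k+1)/(k·n₁).
So n₁ = (1 + 1/k)·((z_{α/2} + z_β)/d)² = 1.500 × (2.487/0.81)².
n₁ = 1.500 × 9.43 = 14.1.
Round up: n₁ = 15, giving n₂ = 2 × 15 = 30.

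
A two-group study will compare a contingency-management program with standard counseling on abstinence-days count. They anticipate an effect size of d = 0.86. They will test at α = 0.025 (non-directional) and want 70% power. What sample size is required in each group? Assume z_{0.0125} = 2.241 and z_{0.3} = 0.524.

n = 21 per group

For two independent groups with equal n: n = 2·((z_{α/2} + z_β) / d)².
z_{α/2} + z_β = 2.241 + 0.524 = 2.765.
n = 2 × (2.765 / 0.86)² = 2 × 3.215² = 2 × 10.34 = 20.7.
Round up to the next whole participant.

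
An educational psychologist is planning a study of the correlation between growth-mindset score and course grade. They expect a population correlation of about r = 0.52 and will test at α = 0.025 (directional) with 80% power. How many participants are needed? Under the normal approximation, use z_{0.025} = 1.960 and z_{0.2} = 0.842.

n = 27

Fisher's z: C = ½·ln((1+r)/(1−r)) = ½·ln(3.1667) = 0.5763.
n = ((z_{α} + z_β)/C)² + 3.
(1.960 + 0.842) / 0.5763 = 2.802 / 0.5763 = 4.862.
n = 4.862² + 3 = 23.64 + 3 = 26.6.
Round up.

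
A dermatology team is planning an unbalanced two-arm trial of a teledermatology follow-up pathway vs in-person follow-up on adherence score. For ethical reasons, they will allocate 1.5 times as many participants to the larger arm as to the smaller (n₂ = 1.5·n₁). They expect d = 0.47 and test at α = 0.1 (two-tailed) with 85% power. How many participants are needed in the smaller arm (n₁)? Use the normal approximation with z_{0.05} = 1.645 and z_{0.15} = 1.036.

With allocation ratio k = n₂/n₁ = 1.5, Var(x̄₁−x̄₂) = σ²(1/n₁ + 1/(k·n₁)) = σ²·(k+1)/(k·n₁).
So n₁ = (1 + 1/k)·((z_{α/2} + z_β)/d)² = 1.667 × (2.681/0.47)².
n₁ = 1.667 × 32.54 = 54.2.
Round up: n₁ = 55, giving n₂ = ⌈1.5 × 55⌉ = ⌈82.5⌉ = 83.

n₁ = 55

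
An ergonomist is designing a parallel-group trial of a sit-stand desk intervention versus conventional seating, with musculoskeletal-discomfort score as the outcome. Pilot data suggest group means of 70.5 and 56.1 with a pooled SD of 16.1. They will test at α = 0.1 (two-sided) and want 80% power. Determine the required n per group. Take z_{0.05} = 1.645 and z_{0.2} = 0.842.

n = 16 per group

Cohen's d = |M₁ − M₂| / SD_pooled = |70.5 − 56.1| / 16.1 = 14.4 / 16.1 = 0.894.
For two independent groups with equal n: n = 2·((z_{α/2} + z_β) / d)².
z_{α/2} + z_β = 1.645 + 0.842 = 2.487.
n = 2 × (2.487 / 0.894)² = 2 × 2.782² = 2 × 7.74 = 15.5.
Round up to the next whole participant.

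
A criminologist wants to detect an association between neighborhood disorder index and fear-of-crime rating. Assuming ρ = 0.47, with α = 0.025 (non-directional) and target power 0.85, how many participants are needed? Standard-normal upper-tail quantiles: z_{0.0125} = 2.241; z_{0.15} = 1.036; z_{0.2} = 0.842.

n = 45

Fisher's z: C = ½·ln((1+r)/(1−r)) = ½·ln(2.7736) = 0.5101.
n = ((z_{α/2} + z_β)/C)² + 3.
(2.241 + 1.036) / 0.5101 = 3.277 / 0.5101 = 6.424.
n = 6.424² + 3 = 41.27 + 3 = 44.3.
Round up.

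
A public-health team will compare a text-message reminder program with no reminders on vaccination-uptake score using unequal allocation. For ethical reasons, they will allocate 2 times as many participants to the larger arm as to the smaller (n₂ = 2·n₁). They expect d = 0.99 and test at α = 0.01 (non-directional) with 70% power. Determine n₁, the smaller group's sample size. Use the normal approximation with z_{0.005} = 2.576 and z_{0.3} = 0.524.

n₁ = 15

With allocation ratio k = n₂/n₁ = 2, Var(x̄₁−x̄₂) = σ²(1/n₁ + 1/(k·n₁)) = σ²·(k+1)/(k·n₁).
So n₁ = (1 + 1/k)·((z_{α/2} + z_β)/d)² = 1.500 × (3.100/0.99)².
n₁ = 1.500 × 9.81 = 14.7.
Round up: n₁ = 15, giving n₂ = 2 × 15 = 30.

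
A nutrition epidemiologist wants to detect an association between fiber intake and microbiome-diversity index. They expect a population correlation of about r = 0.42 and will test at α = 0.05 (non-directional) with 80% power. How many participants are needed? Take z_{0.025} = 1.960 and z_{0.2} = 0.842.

Fisher's z: C = ½·ln((1+r)/(1−r)) = ½·ln(2.4483) = 0.4477.
n = ((z_{α/2} + z_β)/C)² + 3.
(1.960 + 0.842) / 0.4477 = 2.802 / 0.4477 = 6.259.
n = 6.259² + 3 = 39.17 + 3 = 42.2.
Round up.

n = 43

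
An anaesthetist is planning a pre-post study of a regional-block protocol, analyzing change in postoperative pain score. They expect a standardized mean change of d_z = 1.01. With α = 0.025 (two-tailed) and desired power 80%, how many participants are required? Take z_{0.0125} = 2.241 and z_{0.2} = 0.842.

For a paired (one-sample on differences) test: n = ((z_{α/2} + z_β) / d)².
z_{α/2} + z_β = 2.241 + 0.842 = 3.083.
n = (3.083 / 1.01)² = 3.052² = 9.32.
Round up.

n = 10 pairs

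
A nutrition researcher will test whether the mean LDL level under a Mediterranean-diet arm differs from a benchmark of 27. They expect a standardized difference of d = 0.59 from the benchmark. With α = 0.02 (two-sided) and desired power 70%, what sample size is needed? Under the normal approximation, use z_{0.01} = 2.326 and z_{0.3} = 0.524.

n = 24

For a one-sample test: n = ((z_{α/2} + z_β) / d)².
z_{α/2} + z_β = 2.326 + 0.524 = 2.850.
n = (2.850 / 0.59)² = 4.831² = 23.33.
Round up.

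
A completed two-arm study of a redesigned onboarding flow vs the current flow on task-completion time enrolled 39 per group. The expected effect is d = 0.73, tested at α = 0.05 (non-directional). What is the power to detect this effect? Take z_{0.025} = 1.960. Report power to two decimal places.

power ≈ 0.90

For two equal groups, power = Φ(d·√(n/2) − z_{α/2}).
d·√(n/2) = 0.73 × √(39/2) = 0.73 × 4.416 = 3.224.
z_β = 3.224 − 1.960 = 1.264.
Power = Φ(1.264) = 0.897.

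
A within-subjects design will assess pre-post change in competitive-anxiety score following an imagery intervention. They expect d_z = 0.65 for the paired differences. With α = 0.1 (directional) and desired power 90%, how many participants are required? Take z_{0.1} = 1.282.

n = 16 pairs

For a paired (one-sample on differences) test: n = ((z_{α} + z_β) / d)².
z_{α} + z_β = 1.282 + 1.282 = 2.564.
n = (2.564 / 0.65)² = 3.945² = 15.56.
Round up.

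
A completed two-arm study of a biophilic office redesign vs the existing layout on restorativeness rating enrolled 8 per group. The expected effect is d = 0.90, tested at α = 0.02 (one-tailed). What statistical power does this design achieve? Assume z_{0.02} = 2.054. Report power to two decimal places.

power ≈ 0.40

For two equal groups, power = Φ(d·√(n/2) − z_{α}).
d·√(n/2) = 0.90 × √(8/2) = 0.90 × 2.000 = 1.800.
z_β = 1.800 − 2.054 = -0.254.
Power = Φ(-0.254) = 0.400.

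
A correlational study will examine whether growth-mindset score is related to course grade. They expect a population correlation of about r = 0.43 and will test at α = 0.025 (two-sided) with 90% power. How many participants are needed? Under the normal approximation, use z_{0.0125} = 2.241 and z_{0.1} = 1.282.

Fisher's z: C = ½·ln((1+r)/(1−r)) = ½·ln(2.5088) = 0.4599.
n = ((z_{α/2} + z_β)/C)² + 3.
(2.241 + 1.282) / 0.4599 = 3.523 / 0.4599 = 7.660.
n = 7.660² + 3 = 58.68 + 3 = 61.7.
Round up.

n = 62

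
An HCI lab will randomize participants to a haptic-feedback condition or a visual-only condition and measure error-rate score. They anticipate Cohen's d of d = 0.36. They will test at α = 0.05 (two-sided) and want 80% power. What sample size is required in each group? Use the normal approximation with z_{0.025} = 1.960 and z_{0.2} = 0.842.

For two independent groups with equal n: n = 2·((z_{α/2} + z_β) / d)².
z_{α/2} + z_β = 1.960 + 0.842 = 2.802.
n = 2 × (2.802 / 0.36)² = 2 × 7.783² = 2 × 60.58 = 121.2.
Round up to the next whole participant.

n = 122 per group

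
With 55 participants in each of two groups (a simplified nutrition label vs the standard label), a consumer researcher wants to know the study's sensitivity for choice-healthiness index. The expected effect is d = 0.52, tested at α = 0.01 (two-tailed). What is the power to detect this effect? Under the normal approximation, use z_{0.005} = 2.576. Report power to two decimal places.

For two equal groups, power = Φ(d·√(n/2) − z_{α/2}).
d·√(n/2) = 0.52 × √(55/2) = 0.52 × 5.244 = 2.727.
z_β = 2.727 − 2.576 = 0.151.
Power = Φ(0.151) = 0.560.

power ≈ 0.56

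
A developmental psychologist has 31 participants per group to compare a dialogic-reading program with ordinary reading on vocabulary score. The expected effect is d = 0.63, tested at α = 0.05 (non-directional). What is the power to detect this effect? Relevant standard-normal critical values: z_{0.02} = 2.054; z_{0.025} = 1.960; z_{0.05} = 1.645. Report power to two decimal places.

power ≈ 0.70

For two equal groups, power = Φ(d·√(n/2) − z_{α/2}).
d·√(n/2) = 0.63 × √(31/2) = 0.63 × 3.937 = 2.480.
z_β = 2.480 − 1.960 = 0.520.
Power = Φ(0.520) = 0.699.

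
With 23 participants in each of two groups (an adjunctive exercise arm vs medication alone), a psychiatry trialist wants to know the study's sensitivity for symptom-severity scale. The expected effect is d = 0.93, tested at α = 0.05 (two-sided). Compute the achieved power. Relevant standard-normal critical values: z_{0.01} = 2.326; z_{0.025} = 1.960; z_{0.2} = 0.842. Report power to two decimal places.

For two equal groups, power = Φ(d·√(n/2) − z_{α/2}).
d·√(n/2) = 0.93 × √(23/2) = 0.93 × 3.391 = 3.154.
z_β = 3.154 − 1.960 = 1.194.
Power = Φ(1.194) = 0.884.

power ≈ 0.88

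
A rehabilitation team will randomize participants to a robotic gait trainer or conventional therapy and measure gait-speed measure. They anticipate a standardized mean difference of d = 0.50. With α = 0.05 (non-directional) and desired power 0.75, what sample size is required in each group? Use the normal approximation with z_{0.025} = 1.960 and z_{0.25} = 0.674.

For two independent groups with equal n: n = 2·((z_{α/2} + z_β) / d)².
z_{α/2} + z_β = 1.960 + 0.674 = 2.634.
n = 2 × (2.634 / 0.50)² = 2 × 5.268² = 2 × 27.75 = 55.5.
Round up to the next whole participant.

n = 56 per group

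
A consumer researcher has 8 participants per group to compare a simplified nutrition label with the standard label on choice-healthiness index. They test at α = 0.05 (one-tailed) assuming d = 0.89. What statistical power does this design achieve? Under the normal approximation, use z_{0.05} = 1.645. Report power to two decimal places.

power ≈ 0.55

For two equal groups, power = Φ(d·√(n/2) − z_{α}).
d·√(n/2) = 0.89 × √(8/2) = 0.89 × 2.000 = 1.780.
z_β = 1.780 − 1.645 = 0.135.
Power = Φ(0.135) = 0.554.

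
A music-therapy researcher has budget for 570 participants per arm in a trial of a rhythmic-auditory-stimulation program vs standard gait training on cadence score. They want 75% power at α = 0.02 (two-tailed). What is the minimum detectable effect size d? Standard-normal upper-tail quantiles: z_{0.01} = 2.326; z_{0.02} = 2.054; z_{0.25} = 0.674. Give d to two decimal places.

For two independent groups of n = 570 each: d_min = (z_{α/2} + z_β)·√(2/n).
z-sum = 2.326 + 0.674 = 3.000.
d_min = 3.000 × √(2/570) = 3.000 × 0.0592 = 0.178.

d_min ≈ 0.18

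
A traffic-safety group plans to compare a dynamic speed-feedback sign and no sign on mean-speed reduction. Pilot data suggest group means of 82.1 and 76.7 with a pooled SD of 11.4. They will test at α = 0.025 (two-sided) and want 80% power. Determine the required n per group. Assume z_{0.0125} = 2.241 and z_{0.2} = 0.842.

n = 85 per group

Cohen's d = |M₁ − M₂| / SD_pooled = |82.1 − 76.7| / 11.4 = 5.4 / 11.4 = 0.474.
For two independent groups with equal n: n = 2·((z_{α/2} + z_β) / d)².
z_{α/2} + z_β = 2.241 + 0.842 = 3.083.
n = 2 × (3.083 / 0.474)² = 2 × 6.504² = 2 × 42.30 = 84.6.
Round up to the next whole participant.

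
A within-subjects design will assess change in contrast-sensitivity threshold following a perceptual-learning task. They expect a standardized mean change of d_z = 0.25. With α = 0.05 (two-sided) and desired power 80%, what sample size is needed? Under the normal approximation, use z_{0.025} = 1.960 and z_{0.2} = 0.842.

n = 126 pairs

For a paired (one-sample on differences) test: n = ((z_{α/2} + z_β) / d)².
z_{α/2} + z_β = 1.960 + 0.842 = 2.802.
n = (2.802 / 0.25)² = 11.208² = 125.62.
Round up.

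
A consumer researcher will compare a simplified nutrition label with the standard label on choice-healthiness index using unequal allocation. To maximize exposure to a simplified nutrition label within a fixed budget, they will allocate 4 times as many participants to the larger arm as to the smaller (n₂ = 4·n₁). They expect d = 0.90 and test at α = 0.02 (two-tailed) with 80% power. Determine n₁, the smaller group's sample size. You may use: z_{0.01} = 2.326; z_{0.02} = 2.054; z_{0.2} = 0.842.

n₁ = 16

With allocation ratio k = n₂/n₁ = 4, Var(x̄₁−x̄₂) = σ²(1/n₁ + 1/(k·n₁)) = σ²·(k+1)/(k·n₁).
So n₁ = (1 + 1/k)·((z_{α/2} + z_β)/d)² = 1.250 × (3.168/0.90)².
n₁ = 1.250 × 12.39 = 15.5.
Round up: n₁ = 16, giving n₂ = 4 × 16 = 64.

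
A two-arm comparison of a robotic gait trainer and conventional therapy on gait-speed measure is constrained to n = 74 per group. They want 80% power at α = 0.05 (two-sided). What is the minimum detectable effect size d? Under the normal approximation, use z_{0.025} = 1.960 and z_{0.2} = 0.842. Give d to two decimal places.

For two independent groups of n = 74 each: d_min = (z_{α/2} + z_β)·√(2/n).
z-sum = 1.960 + 0.842 = 2.802.
d_min = 2.802 × √(2/74) = 2.802 × 0.1644 = 0.461.

d_min ≈ 0.46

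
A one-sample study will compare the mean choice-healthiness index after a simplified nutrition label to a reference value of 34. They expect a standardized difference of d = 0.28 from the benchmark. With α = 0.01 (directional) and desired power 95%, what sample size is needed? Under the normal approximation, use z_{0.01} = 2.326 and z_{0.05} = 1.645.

For a one-sample test: n = ((z_{α} + z_β) / d)².
z_{α} + z_β = 2.326 + 1.645 = 3.971.
n = (3.971 / 0.28)² = 14.182² = 201.13.
Round up.

n = 202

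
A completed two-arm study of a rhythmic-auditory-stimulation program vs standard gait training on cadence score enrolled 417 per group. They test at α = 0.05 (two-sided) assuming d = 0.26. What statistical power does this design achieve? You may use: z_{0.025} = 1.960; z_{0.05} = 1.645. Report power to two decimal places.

For two equal groups, power = Φ(d·√(n/2) − z_{α/2}).
d·√(n/2) = 0.26 × √(417/2) = 0.26 × 14.440 = 3.754.
z_β = 3.754 − 1.960 = 1.794.
Power = Φ(1.794) = 0.964.

power ≈ 0.96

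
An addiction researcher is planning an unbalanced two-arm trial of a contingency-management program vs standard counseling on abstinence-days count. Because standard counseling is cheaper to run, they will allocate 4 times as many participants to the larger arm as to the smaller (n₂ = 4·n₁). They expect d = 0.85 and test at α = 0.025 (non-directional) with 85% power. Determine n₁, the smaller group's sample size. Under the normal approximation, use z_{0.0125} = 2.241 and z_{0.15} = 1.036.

With allocation ratio k = n₂/n₁ = 4, Var(x̄₁−x̄₂) = σ²(1/n₁ + 1/(k·n₁)) = σ²·(k+1)/(k·n₁).
So n₁ = (1 + 1/k)·((z_{α/2} + z_β)/d)² = 1.250 × (3.277/0.85)².
n₁ = 1.250 × 14.86 = 18.6.
Round up: n₁ = 19, giving n₂ = 4 × 19 = 76.

n₁ = 19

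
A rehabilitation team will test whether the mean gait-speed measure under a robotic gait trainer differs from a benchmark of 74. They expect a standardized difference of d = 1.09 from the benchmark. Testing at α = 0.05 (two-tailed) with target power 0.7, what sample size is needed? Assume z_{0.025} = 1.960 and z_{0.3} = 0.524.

For a one-sample test: n = ((z_{α/2} + z_β) / d)².
z_{α/2} + z_β = 1.960 + 0.524 = 2.484.
n = (2.484 / 1.09)² = 2.279² = 5.19.
Round up.

n = 6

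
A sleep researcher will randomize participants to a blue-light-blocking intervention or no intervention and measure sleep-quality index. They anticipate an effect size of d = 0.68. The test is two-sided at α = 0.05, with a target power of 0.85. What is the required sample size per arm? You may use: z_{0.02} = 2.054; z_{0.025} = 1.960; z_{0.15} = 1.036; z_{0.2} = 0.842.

n = 39 per group

For two independent groups with equal n: n = 2·((z_{α/2} + z_β) / d)².
z_{α/2} + z_β = 1.960 + 1.036 = 2.996.
n = 2 × (2.996 / 0.68)² = 2 × 4.406² = 2 × 19.41 = 38.8.
Round up to the next whole participant.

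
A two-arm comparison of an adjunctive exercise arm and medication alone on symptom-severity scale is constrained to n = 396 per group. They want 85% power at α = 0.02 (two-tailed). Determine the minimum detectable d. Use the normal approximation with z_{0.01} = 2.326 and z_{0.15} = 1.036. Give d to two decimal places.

d_min ≈ 0.24

For two independent groups of n = 396 each: d_min = (z_{α/2} + z_β)·√(2/n).
z-sum = 2.326 + 1.036 = 3.362.
d_min = 3.362 × √(2/396) = 3.362 × 0.0711 = 0.239.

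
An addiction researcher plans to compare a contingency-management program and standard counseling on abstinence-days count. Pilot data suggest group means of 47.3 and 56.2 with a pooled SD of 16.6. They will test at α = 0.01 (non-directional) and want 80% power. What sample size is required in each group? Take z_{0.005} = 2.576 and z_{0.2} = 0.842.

Cohen's d = |M₁ − M₂| / SD_pooled = |47.3 − 56.2| / 16.6 = 8.9 / 16.6 = 0.536.
For two independent groups with equal n: n = 2·((z_{α/2} + z_β) / d)².
z_{α/2} + z_β = 2.576 + 0.842 = 3.418.
n = 2 × (3.418 / 0.536)² = 2 × 6.377² = 2 × 40.66 = 81.3.
Round up to the next whole participant.

n = 82 per group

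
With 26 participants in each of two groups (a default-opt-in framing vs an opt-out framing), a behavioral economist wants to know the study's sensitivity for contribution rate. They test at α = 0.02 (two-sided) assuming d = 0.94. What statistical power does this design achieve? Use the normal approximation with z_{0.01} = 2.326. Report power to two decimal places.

For two equal groups, power = Φ(d·√(n/2) − z_{α/2}).
d·√(n/2) = 0.94 × √(26/2) = 0.94 × 3.606 = 3.389.
z_β = 3.389 − 2.326 = 1.063.
Power = Φ(1.063) = 0.856.

power ≈ 0.86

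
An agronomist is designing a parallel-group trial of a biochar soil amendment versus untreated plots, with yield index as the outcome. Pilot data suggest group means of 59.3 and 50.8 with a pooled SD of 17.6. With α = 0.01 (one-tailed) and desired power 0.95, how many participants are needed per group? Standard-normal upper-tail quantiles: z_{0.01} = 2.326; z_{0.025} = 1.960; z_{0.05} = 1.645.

n = 136 per group

Cohen's d = |M₁ − M₂| / SD_pooled = |59.3 − 50.8| / 17.6 = 8.5 / 17.6 = 0.483.
For two independent groups with equal n: n = 2·((z_{α} + z_β) / d)².
z_{α} + z_β = 2.326 + 1.645 = 3.971.
n = 2 × (3.971 / 0.483)² = 2 × 8.222² = 2 × 67.59 = 135.2.
Round up to the next whole participant.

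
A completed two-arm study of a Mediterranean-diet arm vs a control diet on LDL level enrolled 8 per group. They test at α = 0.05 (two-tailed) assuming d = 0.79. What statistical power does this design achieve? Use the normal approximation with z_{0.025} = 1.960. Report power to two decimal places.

power ≈ 0.35

For two equal groups, power = Φ(d·√(n/2) − z_{α/2}).
d·√(n/2) = 0.79 × √(8/2) = 0.79 × 2.000 = 1.580.
z_β = 1.580 − 1.960 = -0.380.
Power = Φ(-0.380) = 0.352.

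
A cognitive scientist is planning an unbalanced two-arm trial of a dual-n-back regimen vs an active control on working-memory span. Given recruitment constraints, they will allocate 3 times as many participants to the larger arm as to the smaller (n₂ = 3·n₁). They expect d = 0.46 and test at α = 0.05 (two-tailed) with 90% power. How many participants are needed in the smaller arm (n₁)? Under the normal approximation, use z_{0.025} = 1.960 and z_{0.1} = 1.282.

n₁ = 67

With allocation ratio k = n₂/n₁ = 3, Var(x̄₁−x̄₂) = σ²(1/n₁ + 1/(k·n₁)) = σ²·(k+1)/(k·n₁).
So n₁ = (1 + 1/k)·((z_{α/2} + z_β)/d)² = 1.333 × (3.242/0.46)².
n₁ = 1.333 × 49.67 = 66.2.
Round up: n₁ = 67, giving n₂ = 3 × 67 = 201.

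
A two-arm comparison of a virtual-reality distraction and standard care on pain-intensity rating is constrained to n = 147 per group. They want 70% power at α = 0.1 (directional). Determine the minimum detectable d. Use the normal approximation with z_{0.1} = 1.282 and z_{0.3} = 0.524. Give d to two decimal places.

d_min ≈ 0.21

For two independent groups of n = 147 each: d_min = (z_{α} + z_β)·√(2/n).
z-sum = 1.282 + 0.524 = 1.806.
d_min = 1.806 × √(2/147) = 1.806 × 0.1166 = 0.211.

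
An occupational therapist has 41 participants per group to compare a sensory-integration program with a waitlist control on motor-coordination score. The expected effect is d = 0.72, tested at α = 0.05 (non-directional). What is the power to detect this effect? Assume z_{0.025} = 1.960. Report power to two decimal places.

For two equal groups, power = Φ(d·√(n/2) − z_{α/2}).
d·√(n/2) = 0.72 × √(41/2) = 0.72 × 4.528 = 3.260.
z_β = 3.260 − 1.960 = 1.300.
Power = Φ(1.300) = 0.903.

power ≈ 0.90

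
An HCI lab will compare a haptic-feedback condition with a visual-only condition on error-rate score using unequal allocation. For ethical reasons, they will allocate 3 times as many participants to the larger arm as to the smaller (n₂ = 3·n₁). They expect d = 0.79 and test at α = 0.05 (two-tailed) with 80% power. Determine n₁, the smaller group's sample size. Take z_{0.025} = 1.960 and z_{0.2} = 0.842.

With allocation ratio k = n₂/n₁ = 3, Var(x̄₁−x̄₂) = σ²(1/n₁ + 1/(k·n₁)) = σ²·(k+1)/(k·n₁).
So n₁ = (1 + 1/k)·((z_{α/2} + z_β)/d)² = 1.333 × (2.802/0.79)².
n₁ = 1.333 × 12.58 = 16.8.
Round up: n₁ = 17, giving n₂ = 3 × 17 = 51.

n₁ = 17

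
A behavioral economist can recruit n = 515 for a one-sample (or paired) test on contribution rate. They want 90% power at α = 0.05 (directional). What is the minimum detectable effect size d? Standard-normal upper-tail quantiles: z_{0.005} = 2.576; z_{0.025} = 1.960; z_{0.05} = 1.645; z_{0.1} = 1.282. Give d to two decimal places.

d_min ≈ 0.13

For a single sample (or paired design) of n = 515: d_min = (z_{α} + z_β)/√n.
z-sum = 1.645 + 1.282 = 2.927.
d_min = 2.927 / √515 = 2.927 / 22.694 = 0.129.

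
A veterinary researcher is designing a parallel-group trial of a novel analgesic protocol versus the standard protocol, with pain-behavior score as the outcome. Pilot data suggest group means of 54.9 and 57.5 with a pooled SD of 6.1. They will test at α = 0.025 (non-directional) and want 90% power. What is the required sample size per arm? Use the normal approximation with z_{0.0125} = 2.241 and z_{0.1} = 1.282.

Cohen's d = |M₁ − M₂| / SD_pooled = |54.9 − 57.5| / 6.1 = 2.6 / 6.1 = 0.426.
For two independent groups with equal n: n = 2·((z_{α/2} + z_β) / d)².
z_{α/2} + z_β = 2.241 + 1.282 = 3.523.
n = 2 × (3.523 / 0.426)² = 2 × 8.270² = 2 × 68.39 = 136.8.
Round up to the next whole participant.

n = 137 per group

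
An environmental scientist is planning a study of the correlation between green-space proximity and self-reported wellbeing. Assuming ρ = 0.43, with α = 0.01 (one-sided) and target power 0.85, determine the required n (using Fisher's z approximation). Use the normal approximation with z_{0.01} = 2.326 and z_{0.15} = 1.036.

Fisher's z: C = ½·ln((1+r)/(1−r)) = ½·ln(2.5088) = 0.4599.
n = ((z_{α} + z_β)/C)² + 3.
(2.326 + 1.036) / 0.4599 = 3.362 / 0.4599 = 7.310.
n = 7.310² + 3 = 53.44 + 3 = 56.4.
Round up.

n = 57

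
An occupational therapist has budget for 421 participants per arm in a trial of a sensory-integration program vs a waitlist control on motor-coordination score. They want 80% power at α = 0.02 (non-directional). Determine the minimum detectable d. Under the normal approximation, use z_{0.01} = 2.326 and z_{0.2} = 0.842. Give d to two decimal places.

d_min ≈ 0.22

For two independent groups of n = 421 each: d_min = (z_{α/2} + z_β)·√(2/n).
z-sum = 2.326 + 0.842 = 3.168.
d_min = 3.168 × √(2/421) = 3.168 × 0.0689 = 0.218.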